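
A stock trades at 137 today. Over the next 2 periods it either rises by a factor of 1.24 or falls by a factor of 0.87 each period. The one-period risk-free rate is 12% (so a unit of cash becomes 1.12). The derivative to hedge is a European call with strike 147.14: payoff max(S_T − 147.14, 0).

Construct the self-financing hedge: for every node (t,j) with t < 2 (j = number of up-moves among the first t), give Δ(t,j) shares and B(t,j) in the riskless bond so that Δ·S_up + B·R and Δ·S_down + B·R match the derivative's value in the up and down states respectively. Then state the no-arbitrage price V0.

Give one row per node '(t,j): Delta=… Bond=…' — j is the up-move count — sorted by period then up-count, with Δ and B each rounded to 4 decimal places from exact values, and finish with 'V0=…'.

Risk-neutral probability p* = (R−d)/(u−d) = (1.12−0.87)/(1.24−0.87) = 0.6757.
Payoff layer (t=2): V(2,0)=0.0000, V(2,1)=0.6556, V(2,2)=63.5112
Node (1,0) S=119.1900: V=(p*·0.6556+(1−p*)·0.0000)/1.12=0.3955; Δ=(0.6556−0.0000)/(147.7956−103.6953)=0.0149; B=V−Δ·S=-1.3764
Node (1,1) S=169.8800: V=(p*·63.5112+(1−p*)·0.6556)/1.12=38.5050; Δ=(63.5112−0.6556)/(210.6512−147.7956)=1.0000; B=V−Δ·S=-131.3750
Node (0,0) S=137.0000: V=(p*·38.5050+(1−p*)·0.3955)/1.12=23.3439; Δ=(38.5050−0.3955)/(169.8800−119.1900)=0.7518; B=V−Δ·S=-79.6547
The time-0 hedge costs 23.3439, which is the no-arbitrage price.

(0,0): Delta=0.7518 Bond=-79.6547
(1,0): Delta=0.0149 Bond=-1.3764
(1,1): Delta=1.0000 Bond=-131.3750
V0=23.3439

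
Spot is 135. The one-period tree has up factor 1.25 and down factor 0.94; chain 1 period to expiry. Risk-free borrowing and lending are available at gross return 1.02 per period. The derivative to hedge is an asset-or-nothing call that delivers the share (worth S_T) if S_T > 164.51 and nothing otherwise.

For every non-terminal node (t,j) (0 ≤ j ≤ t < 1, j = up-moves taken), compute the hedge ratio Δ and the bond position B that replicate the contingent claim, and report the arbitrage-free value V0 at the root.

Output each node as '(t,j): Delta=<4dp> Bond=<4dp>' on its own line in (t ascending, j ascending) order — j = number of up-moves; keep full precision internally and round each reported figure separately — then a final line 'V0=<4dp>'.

(0,0): Delta=4.0323 Bond=-501.6603
V0=42.6945

The replicating-portfolio and risk-neutral prices coincide; use p* = (1.02−0.94)/(1.25−0.94) = 0.2581 for the latter.
Terminal values V(1,·): V(1,0)=0.0000, V(1,1)=168.7500
(0,0): S=135.0000. Δ = (V_up−V_dn)/(S_up−S_dn) = (168.7500−0.0000)/(168.7500−126.9000) = 4.0323. V = [p*·168.7500 + (1−p*)·0.0000]/1.02 = 42.6945. B = V − Δ·S = -501.6603.
Self-financing check: at every node Δ·S+B equals the discounted successor values.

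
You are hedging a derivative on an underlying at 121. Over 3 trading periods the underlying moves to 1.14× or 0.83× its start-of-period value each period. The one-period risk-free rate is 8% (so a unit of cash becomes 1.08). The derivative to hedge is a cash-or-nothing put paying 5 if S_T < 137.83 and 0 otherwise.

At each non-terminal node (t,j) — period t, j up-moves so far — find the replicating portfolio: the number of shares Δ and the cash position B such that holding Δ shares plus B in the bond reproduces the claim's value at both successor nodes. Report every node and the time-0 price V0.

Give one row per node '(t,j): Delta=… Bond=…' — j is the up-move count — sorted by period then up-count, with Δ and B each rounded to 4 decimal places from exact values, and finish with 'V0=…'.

(0,0): Delta=-0.0743 Bond=10.8807
(1,0): Delta=0.0000 Bond=4.2867
(1,1): Delta=-0.0873 Bond=13.5426
(2,0): Delta=0.0000 Bond=4.6296
(2,1): Delta=0.0000 Bond=4.6296
(2,2): Delta=-0.1026 Bond=17.0251
V0=1.8874

Since d<R<u, set p* = (R−d)/(u−d) = 0.8065; price each node as the discounted p*-expectation of its children.
At expiry t=3: V(3,0)=5.0000, V(3,1)=5.0000, V(3,2)=5.0000, V(3,3)=0.0000
(2,0): S=83.3569. Δ = (V_up−V_dn)/(S_up−S_dn) = (5.0000−5.0000)/(95.0269−69.1862) = 0.0000. V = [p*·5.0000 + (1−p*)·5.0000]/1.08 = 4.6296. B = V − Δ·S = 4.6296.
(2,1): S=114.4902. Δ = (V_up−V_dn)/(S_up−S_dn) = (5.0000−5.0000)/(130.5188−95.0269) = 0.0000. V = [p*·5.0000 + (1−p*)·5.0000]/1.08 = 4.6296. B = V − Δ·S = 4.6296.
(2,2): S=157.2516. Δ = (V_up−V_dn)/(S_up−S_dn) = (0.0000−5.0000)/(179.2668−130.5188) = -0.1026. V = [p*·0.0000 + (1−p*)·5.0000]/1.08 = 0.8961. B = V − Δ·S = 17.0251.
(1,0): S=100.4300. Δ = (V_up−V_dn)/(S_up−S_dn) = (4.6296−4.6296)/(114.4902−83.3569) = 0.0000. V = [p*·4.6296 + (1−p*)·4.6296]/1.08 = 4.2867. B = V − Δ·S = 4.2867.
(1,1): S=137.9400. Δ = (V_up−V_dn)/(S_up−S_dn) = (0.8961−4.6296)/(157.2516−114.4902) = -0.0873. V = [p*·0.8961 + (1−p*)·4.6296]/1.08 = 1.4988. B = V − Δ·S = 13.5426.
(0,0): S=121.0000. Δ = (V_up−V_dn)/(S_up−S_dn) = (1.4988−4.2867)/(137.9400−100.4300) = -0.0743. V = [p*·1.4988 + (1−p*)·4.2867]/1.08 = 1.8874. B = V − Δ·S = 10.8807.
Root portfolio cost Δ·121+B reproduces V0=1.8874.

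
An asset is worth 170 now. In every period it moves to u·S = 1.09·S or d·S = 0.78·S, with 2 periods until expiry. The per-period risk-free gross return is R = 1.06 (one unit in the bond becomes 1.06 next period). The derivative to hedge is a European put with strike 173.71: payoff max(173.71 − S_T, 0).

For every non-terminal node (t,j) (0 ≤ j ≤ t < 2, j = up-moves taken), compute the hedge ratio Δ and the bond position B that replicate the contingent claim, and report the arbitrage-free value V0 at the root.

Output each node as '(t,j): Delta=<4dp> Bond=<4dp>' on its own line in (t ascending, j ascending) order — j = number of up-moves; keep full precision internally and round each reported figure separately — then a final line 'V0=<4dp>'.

No-arbitrage ⇒ martingale measure with p* = (R−d)/(u−d) = 0.9032.
Payoff layer (t=2): V(2,0)=70.2820, V(2,1)=29.1760, V(2,2)=0.0000
Node (1,0) S=132.6000: V=(p*·29.1760+(1−p*)·70.2820)/1.06=31.2774; Δ=(29.1760−70.2820)/(144.5340−103.4280)=-1.0000; B=V−Δ·S=163.8774
Node (1,1) S=185.3000: V=(p*·0.0000+(1−p*)·29.1760)/1.06=2.6637; Δ=(0.0000−29.1760)/(201.9770−144.5340)=-0.5079; B=V−Δ·S=96.7798
Node (0,0) S=170.0000: V=(p*·2.6637+(1−p*)·31.2774)/1.06=5.1252; Δ=(2.6637−31.2774)/(185.3000−132.6000)=-0.5430; B=V−Δ·S=97.4275
The time-0 hedge costs 5.1252, which is the no-arbitrage price.

(0,0): Delta=-0.5430 Bond=97.4275
(1,0): Delta=-1.0000 Bond=163.8774
(1,1): Delta=-0.5079 Bond=96.7798
V0=5.1252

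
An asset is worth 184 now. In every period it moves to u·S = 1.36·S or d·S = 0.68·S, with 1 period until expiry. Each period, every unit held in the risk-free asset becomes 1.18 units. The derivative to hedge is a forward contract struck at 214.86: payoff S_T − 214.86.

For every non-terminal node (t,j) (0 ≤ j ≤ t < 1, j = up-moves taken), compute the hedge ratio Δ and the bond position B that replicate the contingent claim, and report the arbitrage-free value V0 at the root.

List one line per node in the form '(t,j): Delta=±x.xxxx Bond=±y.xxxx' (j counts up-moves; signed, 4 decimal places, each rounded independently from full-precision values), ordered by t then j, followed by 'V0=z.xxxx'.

(0,0): Delta=1.0000 Bond=-182.0847
V0=1.9153

No-arbitrage ⇒ martingale measure with p* = (R−d)/(u−d) = 0.7353.
Terminal values V(1,·): V(1,0)=-89.7400, V(1,1)=35.3800
(0,0): S=184.0000. Δ = (V_up−V_dn)/(S_up−S_dn) = (35.3800−-89.7400)/(250.2400−125.1200) = 1.0000. V = [p*·35.3800 + (1−p*)·-89.7400]/1.18 = 1.9153. B = V − Δ·S = -182.0847.
Root portfolio cost Δ·184+B reproduces V0=1.9153.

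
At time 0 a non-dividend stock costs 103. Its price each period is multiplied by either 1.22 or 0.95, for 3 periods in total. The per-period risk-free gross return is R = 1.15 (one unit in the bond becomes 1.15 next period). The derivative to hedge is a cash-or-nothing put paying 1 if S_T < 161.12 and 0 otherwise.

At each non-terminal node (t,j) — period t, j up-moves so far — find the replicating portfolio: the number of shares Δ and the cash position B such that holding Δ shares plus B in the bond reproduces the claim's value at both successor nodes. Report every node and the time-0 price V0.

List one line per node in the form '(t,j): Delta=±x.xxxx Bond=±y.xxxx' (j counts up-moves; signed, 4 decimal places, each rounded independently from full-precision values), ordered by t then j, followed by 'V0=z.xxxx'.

No-arbitrage ⇒ martingale measure with p* = (R−d)/(u−d) = 0.7407.
Terminal values V(3,·): V(3,0)=1.0000, V(3,1)=1.0000, V(3,2)=1.0000, V(3,3)=0.0000
  t=2,j=0: stock 92.9575 → up 113.4081 (V=1.0000), down 88.3096 (V=1.0000). Price 0.8696; hedge Δ=0.0000, bond B=0.8696.
  t=2,j=1: stock 119.3770 → up 145.6399 (V=1.0000), down 113.4081 (V=1.0000). Price 0.8696; hedge Δ=0.0000, bond B=0.8696.
  t=2,j=2: stock 153.3052 → up 187.0323 (V=0.0000), down 145.6399 (V=1.0000). Price 0.2254; hedge Δ=-0.0242, bond B=3.9291.
  t=1,j=0: stock 97.8500 → up 119.3770 (V=0.8696), down 92.9575 (V=0.8696). Price 0.7561; hedge Δ=0.0000, bond B=0.7561.
  t=1,j=1: stock 125.6600 → up 153.3052 (V=0.2254), down 119.3770 (V=0.8696). Price 0.3413; hedge Δ=-0.0190, bond B=2.7269.
  t=0,j=0: stock 103.0000 → up 125.6600 (V=0.3413), down 97.8500 (V=0.7561). Price 0.3903; hedge Δ=-0.0149, bond B=1.9269.
Root portfolio cost Δ·103+B reproduces V0=0.3903.

(0,0): Delta=-0.0149 Bond=1.9269
(1,0): Delta=0.0000 Bond=0.7561
(1,1): Delta=-0.0190 Bond=2.7269
(2,0): Delta=0.0000 Bond=0.8696
(2,1): Delta=0.0000 Bond=0.8696
(2,2): Delta=-0.0242 Bond=3.9291
V0=0.3903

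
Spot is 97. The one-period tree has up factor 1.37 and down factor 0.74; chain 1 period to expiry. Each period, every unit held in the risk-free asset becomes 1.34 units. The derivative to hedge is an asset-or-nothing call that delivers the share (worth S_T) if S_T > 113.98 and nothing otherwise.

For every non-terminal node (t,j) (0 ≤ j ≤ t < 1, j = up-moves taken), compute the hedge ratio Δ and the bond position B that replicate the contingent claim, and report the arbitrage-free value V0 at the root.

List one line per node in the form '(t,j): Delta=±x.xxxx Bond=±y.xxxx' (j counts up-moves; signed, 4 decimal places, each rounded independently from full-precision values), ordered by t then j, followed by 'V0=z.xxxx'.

(0,0): Delta=2.1746 Bond=-116.4873
V0=94.4492

The replicating-portfolio and risk-neutral prices coincide; use p* = (1.34−0.74)/(1.37−0.74) = 0.9524 for the latter.
Terminal payoffs: V(1,0)=0.0000, V(1,1)=132.8900
(0,0): S=97.0000. Δ = (V_up−V_dn)/(S_up−S_dn) = (132.8900−0.0000)/(132.8900−71.7800) = 2.1746. V = [p*·132.8900 + (1−p*)·0.0000]/1.34 = 94.4492. B = V − Δ·S = -116.4873.
Check: Δ(0,0)·S0 + B(0,0) = 94.4492 = V0.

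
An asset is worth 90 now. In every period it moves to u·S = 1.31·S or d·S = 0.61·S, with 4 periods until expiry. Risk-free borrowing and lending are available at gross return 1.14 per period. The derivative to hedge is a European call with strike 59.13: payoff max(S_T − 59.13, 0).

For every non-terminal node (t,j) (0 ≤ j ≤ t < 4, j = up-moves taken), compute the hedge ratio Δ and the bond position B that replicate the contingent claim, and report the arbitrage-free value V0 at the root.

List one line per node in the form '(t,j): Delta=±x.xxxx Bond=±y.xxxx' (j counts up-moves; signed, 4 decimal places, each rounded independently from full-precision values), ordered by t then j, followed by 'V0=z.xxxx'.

(0,0): Delta=0.9463 Bond=-29.0501
(1,0): Delta=0.7379 Bond=-21.6779
(1,1): Delta=0.9774 Bond=-36.7862
(2,0): Delta=0.0000 Bond=0.0000
(2,1): Delta=0.8482 Bond=-32.6396
(2,2): Delta=0.9967 Bond=-44.9183
(3,0): Delta=0.0000 Bond=0.0000
(3,1): Delta=0.0000 Bond=0.0000
(3,2): Delta=0.9748 Bond=-49.1441
(3,3): Delta=1.0000 Bond=-51.8684
V0=56.1171

Under the risk-neutral measure, an up-move has probability p* = (R−d)/(u−d) = 0.7571 and values discount at R = 1.14.
Terminal values V(4,·): V(4,0)=0.0000, V(4,1)=0.0000, V(4,2)=0.0000, V(4,3)=64.2902, V(4,4)=205.9199
  t=3,j=0: stock 20.4283 → up 26.7611 (V=0.0000), down 12.4613 (V=0.0000). Price 0.0000; hedge Δ=0.0000, bond B=0.0000.
  t=3,j=1: stock 43.8706 → up 57.4705 (V=0.0000), down 26.7611 (V=0.0000). Price 0.0000; hedge Δ=0.0000, bond B=0.0000.
  t=3,j=2: stock 94.2139 → up 123.4202 (V=64.2902), down 57.4705 (V=0.0000). Price 42.6990; hedge Δ=0.9748, bond B=-49.1441.
  t=3,j=3: stock 202.3282 → up 265.0499 (V=205.9199), down 123.4202 (V=64.2902). Price 150.4598; hedge Δ=1.0000, bond B=-51.8684.
  t=2,j=0: stock 33.4890 → up 43.8706 (V=0.0000), down 20.4283 (V=0.0000). Price 0.0000; hedge Δ=0.0000, bond B=0.0000.
  t=2,j=1: stock 71.9190 → up 94.2139 (V=42.6990), down 43.8706 (V=0.0000). Price 28.3590; hedge Δ=0.8482, bond B=-32.6396.
  t=2,j=2: stock 154.4490 → up 202.3282 (V=150.4598), down 94.2139 (V=42.6990). Price 109.0257; hedge Δ=0.9967, bond B=-44.9183.
  t=1,j=0: stock 54.9000 → up 71.9190 (V=28.3590), down 33.4890 (V=0.0000). Price 18.8349; hedge Δ=0.7379, bond B=-21.6779.
  t=1,j=1: stock 117.9000 → up 154.4490 (V=109.0257), down 71.9190 (V=28.3590). Price 78.4519; hedge Δ=0.9774, bond B=-36.7862.
  t=0,j=0: stock 90.0000 → up 117.9000 (V=78.4519), down 54.9000 (V=18.8349). Price 56.1171; hedge Δ=0.9463, bond B=-29.0501.
Root portfolio cost Δ·90+B reproduces V0=56.1171.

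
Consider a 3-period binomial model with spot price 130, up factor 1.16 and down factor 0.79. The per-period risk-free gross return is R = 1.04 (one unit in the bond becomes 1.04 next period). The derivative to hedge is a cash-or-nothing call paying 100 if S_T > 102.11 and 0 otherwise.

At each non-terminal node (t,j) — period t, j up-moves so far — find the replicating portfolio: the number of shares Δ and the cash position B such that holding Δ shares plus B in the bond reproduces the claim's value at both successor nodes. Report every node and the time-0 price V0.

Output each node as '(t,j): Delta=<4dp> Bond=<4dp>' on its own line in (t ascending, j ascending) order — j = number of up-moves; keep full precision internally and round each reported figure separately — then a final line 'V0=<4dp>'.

The replicating-portfolio and risk-neutral prices coincide; use p* = (1.04−0.79)/(1.16−0.79) = 0.6757 for the latter.
Terminal values V(3,·): V(3,0)=0.0000, V(3,1)=0.0000, V(3,2)=100.0000, V(3,3)=100.0000
Node (2,0) S=81.1330: V=(p*·0.0000+(1−p*)·0.0000)/1.04=0.0000; Δ=(0.0000−0.0000)/(94.1143−64.0951)=0.0000; B=V−Δ·S=0.0000
Node (2,1) S=119.1320: V=(p*·100.0000+(1−p*)·0.0000)/1.04=64.9688; Δ=(100.0000−0.0000)/(138.1931−94.1143)=2.2687; B=V−Δ·S=-205.3015
Node (2,2) S=174.9280: V=(p*·100.0000+(1−p*)·100.0000)/1.04=96.1538; Δ=(100.0000−100.0000)/(202.9165−138.1931)=0.0000; B=V−Δ·S=96.1538
Node (1,0) S=102.7000: V=(p*·64.9688+(1−p*)·0.0000)/1.04=42.2095; Δ=(64.9688−0.0000)/(119.1320−81.1330)=1.7098; B=V−Δ·S=-133.3819
Node (1,1) S=150.8000: V=(p*·96.1538+(1−p*)·64.9688)/1.04=82.7306; Δ=(96.1538−64.9688)/(174.9280−119.1320)=0.5589; B=V−Δ·S=-1.5533
Node (0,0) S=130.0000: V=(p*·82.7306+(1−p*)·42.2095)/1.04=66.9121; Δ=(82.7306−42.2095)/(150.8000−102.7000)=0.8424; B=V−Δ·S=-42.6044
Each (Δ,B) replicates both successor values, so the strategy is self-financing and V0 is arbitrage-free.

(0,0): Delta=0.8424 Bond=-42.6044
(1,0): Delta=1.7098 Bond=-133.3819
(1,1): Delta=0.5589 Bond=-1.5533
(2,0): Delta=0.0000 Bond=0.0000
(2,1): Delta=2.2687 Bond=-205.3015
(2,2): Delta=0.0000 Bond=96.1538
V0=66.9121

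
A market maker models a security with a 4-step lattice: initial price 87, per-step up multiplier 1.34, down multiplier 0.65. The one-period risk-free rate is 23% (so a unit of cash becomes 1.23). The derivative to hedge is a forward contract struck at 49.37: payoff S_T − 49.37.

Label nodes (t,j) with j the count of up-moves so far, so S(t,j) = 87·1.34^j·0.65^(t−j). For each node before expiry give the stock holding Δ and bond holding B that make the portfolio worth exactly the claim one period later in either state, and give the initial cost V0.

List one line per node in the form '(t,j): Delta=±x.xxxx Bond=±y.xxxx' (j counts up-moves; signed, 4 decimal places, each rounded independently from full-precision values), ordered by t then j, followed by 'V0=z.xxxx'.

Risk-neutral probability p* = (R−d)/(u−d) = (1.23−0.65)/(1.34−0.65) = 0.8406.
At expiry t=4: V(4,0)=-33.8400, V(4,1)=-17.3542, V(4,2)=16.6318, V(4,3)=86.6952, V(4,4)=231.1336
Node (3,0) S=23.8924: V=(p*·-17.3542+(1−p*)·-33.8400)/1.23=-16.2458; Δ=(-17.3542−-33.8400)/(32.0158−15.5300)=1.0000; B=V−Δ·S=-40.1382
Node (3,1) S=49.2551: V=(p*·16.6318+(1−p*)·-17.3542)/1.23=9.1168; Δ=(16.6318−-17.3542)/(66.0018−32.0158)=1.0000; B=V−Δ·S=-40.1382
Node (3,2) S=101.5412: V=(p*·86.6952+(1−p*)·16.6318)/1.23=61.4030; Δ=(86.6952−16.6318)/(136.0652−66.0018)=1.0000; B=V−Δ·S=-40.1382
Node (3,3) S=209.3310: V=(p*·231.1336+(1−p*)·86.6952)/1.23=169.1928; Δ=(231.1336−86.6952)/(280.5036−136.0652)=1.0000; B=V−Δ·S=-40.1382
Node (2,0) S=36.7575: V=(p*·9.1168+(1−p*)·-16.2458)/1.23=4.1248; Δ=(9.1168−-16.2458)/(49.2551−23.8924)=1.0000; B=V−Δ·S=-32.6327
Node (2,1) S=75.7770: V=(p*·61.4030+(1−p*)·9.1168)/1.23=43.1443; Δ=(61.4030−9.1168)/(101.5412−49.2551)=1.0000; B=V−Δ·S=-32.6327
Node (2,2) S=156.2172: V=(p*·169.1928+(1−p*)·61.4030)/1.23=123.5845; Δ=(169.1928−61.4030)/(209.3310−101.5412)=1.0000; B=V−Δ·S=-32.6327
Node (1,0) S=56.5500: V=(p*·43.1443+(1−p*)·4.1248)/1.23=30.0194; Δ=(43.1443−4.1248)/(75.7770−36.7575)=1.0000; B=V−Δ·S=-26.5306
Node (1,1) S=116.5800: V=(p*·123.5845+(1−p*)·43.1443)/1.23=90.0494; Δ=(123.5845−43.1443)/(156.2172−75.7770)=1.0000; B=V−Δ·S=-26.5306
Node (0,0) S=87.0000: V=(p*·90.0494+(1−p*)·30.0194)/1.23=65.4304; Δ=(90.0494−30.0194)/(116.5800−56.5500)=1.0000; B=V−Δ·S=-21.5696
Self-financing check: at every node Δ·S+B equals the discounted successor values.

(0,0): Delta=1.0000 Bond=-21.5696
(1,0): Delta=1.0000 Bond=-26.5306
(1,1): Delta=1.0000 Bond=-26.5306
(2,0): Delta=1.0000 Bond=-32.6327
(2,1): Delta=1.0000 Bond=-32.6327
(2,2): Delta=1.0000 Bond=-32.6327
(3,0): Delta=1.0000 Bond=-40.1382
(3,1): Delta=1.0000 Bond=-40.1382
(3,2): Delta=1.0000 Bond=-40.1382
(3,3): Delta=1.0000 Bond=-40.1382
V0=65.4304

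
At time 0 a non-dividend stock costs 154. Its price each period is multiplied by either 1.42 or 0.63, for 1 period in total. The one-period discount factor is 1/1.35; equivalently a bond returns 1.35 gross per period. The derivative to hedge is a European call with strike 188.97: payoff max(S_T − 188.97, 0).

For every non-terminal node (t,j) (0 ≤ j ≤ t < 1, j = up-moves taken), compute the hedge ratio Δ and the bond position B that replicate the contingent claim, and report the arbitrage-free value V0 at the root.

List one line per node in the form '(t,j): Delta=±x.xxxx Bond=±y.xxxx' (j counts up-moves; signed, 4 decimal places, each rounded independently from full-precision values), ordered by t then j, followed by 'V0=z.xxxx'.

Under the risk-neutral measure, an up-move has probability p* = (R−d)/(u−d) = 0.9114 and values discount at R = 1.35.
Terminal payoffs: V(1,0)=0.0000, V(1,1)=29.7100
Node (0,0) S=154.0000: V=(p*·29.7100+(1−p*)·0.0000)/1.35=20.0574; Δ=(29.7100−0.0000)/(218.6800−97.0200)=0.2442; B=V−Δ·S=-17.5502
Each (Δ,B) replicates both successor values, so the strategy is self-financing and V0 is arbitrage-free.

(0,0): Delta=0.2442 Bond=-17.5502
V0=20.0574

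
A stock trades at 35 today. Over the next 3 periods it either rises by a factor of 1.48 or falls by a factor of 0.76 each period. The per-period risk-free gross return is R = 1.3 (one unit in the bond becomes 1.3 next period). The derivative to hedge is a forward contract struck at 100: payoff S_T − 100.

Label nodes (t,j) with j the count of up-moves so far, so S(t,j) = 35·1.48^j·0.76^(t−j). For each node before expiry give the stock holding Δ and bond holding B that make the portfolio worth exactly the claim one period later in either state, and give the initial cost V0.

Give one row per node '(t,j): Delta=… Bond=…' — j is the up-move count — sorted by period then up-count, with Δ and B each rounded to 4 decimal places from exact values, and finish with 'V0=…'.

(0,0): Delta=1.0000 Bond=-45.5166
(1,0): Delta=1.0000 Bond=-59.1716
(1,1): Delta=1.0000 Bond=-59.1716
(2,0): Delta=1.0000 Bond=-76.9231
(2,1): Delta=1.0000 Bond=-76.9231
(2,2): Delta=1.0000 Bond=-76.9231
V0=-10.5166

The replicating-portfolio and risk-neutral prices coincide; use p* = (1.3−0.76)/(1.48−0.76) = 0.7500 for the latter.
At expiry t=3: V(3,0)=-84.6358, V(3,1)=-70.0803, V(3,2)=-41.7354, V(3,3)=13.4627
  t=2,j=0: stock 20.2160 → up 29.9197 (V=-70.0803), down 15.3642 (V=-84.6358). Price -56.7071; hedge Δ=1.0000, bond B=-76.9231.
  t=2,j=1: stock 39.3680 → up 58.2646 (V=-41.7354), down 29.9197 (V=-70.0803). Price -37.5551; hedge Δ=1.0000, bond B=-76.9231.
  t=2,j=2: stock 76.6640 → up 113.4627 (V=13.4627), down 58.2646 (V=-41.7354). Price -0.2591; hedge Δ=1.0000, bond B=-76.9231.
  t=1,j=0: stock 26.6000 → up 39.3680 (V=-37.5551), down 20.2160 (V=-56.7071). Price -32.5716; hedge Δ=1.0000, bond B=-59.1716.
  t=1,j=1: stock 51.8000 → up 76.6640 (V=-0.2591), down 39.3680 (V=-37.5551). Price -7.3716; hedge Δ=1.0000, bond B=-59.1716.
  t=0,j=0: stock 35.0000 → up 51.8000 (V=-7.3716), down 26.6000 (V=-32.5716). Price -10.5166; hedge Δ=1.0000, bond B=-45.5166.
Self-financing check: at every node Δ·S+B equals the discounted successor values.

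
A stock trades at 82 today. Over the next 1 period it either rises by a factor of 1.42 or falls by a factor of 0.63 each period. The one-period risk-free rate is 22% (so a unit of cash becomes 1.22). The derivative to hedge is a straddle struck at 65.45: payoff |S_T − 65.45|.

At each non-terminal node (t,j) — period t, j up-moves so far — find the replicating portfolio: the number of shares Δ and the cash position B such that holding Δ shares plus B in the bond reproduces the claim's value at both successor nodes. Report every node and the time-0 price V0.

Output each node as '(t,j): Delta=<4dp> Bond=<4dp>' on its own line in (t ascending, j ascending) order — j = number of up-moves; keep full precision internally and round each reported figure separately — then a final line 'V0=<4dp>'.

(0,0): Delta=0.5743 Bond=-13.0130
V0=34.0756

Under the risk-neutral measure, an up-move has probability p* = (R−d)/(u−d) = 0.7468 and values discount at R = 1.22.
At expiry t=1: V(1,0)=13.7900, V(1,1)=50.9900
Node (0,0) S=82.0000: V=(p*·50.9900+(1−p*)·13.7900)/1.22=34.0756; Δ=(50.9900−13.7900)/(116.4400−51.6600)=0.5743; B=V−Δ·S=-13.0130
The time-0 hedge costs 34.0756, which is the no-arbitrage price.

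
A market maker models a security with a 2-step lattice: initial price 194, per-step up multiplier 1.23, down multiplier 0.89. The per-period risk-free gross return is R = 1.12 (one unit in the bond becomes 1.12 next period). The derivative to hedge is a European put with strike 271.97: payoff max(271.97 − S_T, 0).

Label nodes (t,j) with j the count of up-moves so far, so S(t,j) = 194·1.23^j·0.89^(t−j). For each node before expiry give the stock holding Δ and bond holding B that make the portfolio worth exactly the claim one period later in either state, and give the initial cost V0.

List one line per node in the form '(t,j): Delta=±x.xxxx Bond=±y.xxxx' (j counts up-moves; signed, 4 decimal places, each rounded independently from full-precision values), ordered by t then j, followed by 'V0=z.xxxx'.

The replicating-portfolio and risk-neutral prices coincide; use p* = (1.12−0.89)/(1.23−0.89) = 0.6765 for the latter.
Terminal payoffs: V(2,0)=118.3026, V(2,1)=59.5982, V(2,2)=0.0000
(1,0): S=172.6600. Δ = (V_up−V_dn)/(S_up−S_dn) = (59.5982−118.3026)/(212.3718−153.6674) = -1.0000. V = [p*·59.5982 + (1−p*)·118.3026]/1.12 = 70.1704. B = V − Δ·S = 242.8304.
(1,1): S=238.6200. Δ = (V_up−V_dn)/(S_up−S_dn) = (0.0000−59.5982)/(293.5026−212.3718) = -0.7346. V = [p*·0.0000 + (1−p*)·59.5982]/1.12 = 17.2159. B = V − Δ·S = 192.5047.
(0,0): S=194.0000. Δ = (V_up−V_dn)/(S_up−S_dn) = (17.2159−70.1704)/(238.6200−172.6600) = -0.8028. V = [p*·17.2159 + (1−p*)·70.1704]/1.12 = 30.6680. B = V − Δ·S = 186.4165.
The time-0 hedge costs 30.6680, which is the no-arbitrage price.

(0,0): Delta=-0.8028 Bond=186.4165
(1,0): Delta=-1.0000 Bond=242.8304
(1,1): Delta=-0.7346 Bond=192.5047
V0=30.6680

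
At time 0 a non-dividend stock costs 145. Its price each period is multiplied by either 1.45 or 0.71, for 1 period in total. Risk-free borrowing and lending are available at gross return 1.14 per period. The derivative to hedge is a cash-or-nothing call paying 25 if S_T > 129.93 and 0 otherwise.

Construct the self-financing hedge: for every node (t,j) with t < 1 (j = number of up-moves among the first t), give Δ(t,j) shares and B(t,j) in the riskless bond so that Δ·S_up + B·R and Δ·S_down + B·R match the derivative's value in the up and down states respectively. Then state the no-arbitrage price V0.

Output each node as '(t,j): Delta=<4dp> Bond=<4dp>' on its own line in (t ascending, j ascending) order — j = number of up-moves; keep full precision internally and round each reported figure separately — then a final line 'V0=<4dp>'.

The replicating-portfolio and risk-neutral prices coincide; use p* = (1.14−0.71)/(1.45−0.71) = 0.5811 for the latter.
Terminal payoffs: V(1,0)=0.0000, V(1,1)=25.0000
(0,0): S=145.0000. Δ = (V_up−V_dn)/(S_up−S_dn) = (25.0000−0.0000)/(210.2500−102.9500) = 0.2330. V = [p*·25.0000 + (1−p*)·0.0000]/1.14 = 12.7430. B = V − Δ·S = -21.0408.
Check: Δ(0,0)·S0 + B(0,0) = 12.7430 = V0.

(0,0): Delta=0.2330 Bond=-21.0408
V0=12.7430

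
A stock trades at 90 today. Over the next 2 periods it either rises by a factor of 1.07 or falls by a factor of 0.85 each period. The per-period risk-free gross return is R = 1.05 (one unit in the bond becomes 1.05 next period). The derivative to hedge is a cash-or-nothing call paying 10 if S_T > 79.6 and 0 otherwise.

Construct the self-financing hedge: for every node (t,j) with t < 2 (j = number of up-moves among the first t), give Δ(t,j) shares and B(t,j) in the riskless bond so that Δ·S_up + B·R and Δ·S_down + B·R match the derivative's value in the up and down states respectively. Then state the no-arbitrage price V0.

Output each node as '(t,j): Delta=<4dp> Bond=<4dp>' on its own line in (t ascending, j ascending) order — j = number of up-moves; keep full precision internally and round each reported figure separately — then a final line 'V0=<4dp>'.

No-arbitrage ⇒ martingale measure with p* = (R−d)/(u−d) = 0.9091.
Terminal payoffs: V(2,0)=0.0000, V(2,1)=10.0000, V(2,2)=10.0000
Node (1,0) S=76.5000: V=(p*·10.0000+(1−p*)·0.0000)/1.05=8.6580; Δ=(10.0000−0.0000)/(81.8550−65.0250)=0.5942; B=V−Δ·S=-36.7965
Node (1,1) S=96.3000: V=(p*·10.0000+(1−p*)·10.0000)/1.05=9.5238; Δ=(10.0000−10.0000)/(103.0410−81.8550)=0.0000; B=V−Δ·S=9.5238
Node (0,0) S=90.0000: V=(p*·9.5238+(1−p*)·8.6580)/1.05=8.9953; Δ=(9.5238−8.6580)/(96.3000−76.5000)=0.0437; B=V−Δ·S=5.0599
The time-0 hedge costs 8.9953, which is the no-arbitrage price.

(0,0): Delta=0.0437 Bond=5.0599
(1,0): Delta=0.5942 Bond=-36.7965
(1,1): Delta=0.0000 Bond=9.5238
V0=8.9953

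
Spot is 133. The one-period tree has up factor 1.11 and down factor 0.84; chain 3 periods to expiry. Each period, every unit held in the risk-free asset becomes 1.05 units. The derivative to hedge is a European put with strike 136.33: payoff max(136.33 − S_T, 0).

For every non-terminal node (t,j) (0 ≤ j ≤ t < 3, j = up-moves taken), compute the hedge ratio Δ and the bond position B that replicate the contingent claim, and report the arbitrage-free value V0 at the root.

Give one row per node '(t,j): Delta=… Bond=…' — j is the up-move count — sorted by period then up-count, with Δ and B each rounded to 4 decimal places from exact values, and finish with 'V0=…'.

No-arbitrage ⇒ martingale measure with p* = (R−d)/(u−d) = 0.7778.
At expiry t=3: V(3,0)=57.5004, V(3,1)=32.1623, V(3,2)=0.0000, V(3,3)=0.0000
  t=2,j=0: stock 93.8448 → up 104.1677 (V=32.1623), down 78.8296 (V=57.5004). Price 35.9933; hedge Δ=-1.0000, bond B=129.8381.
  t=2,j=1: stock 124.0092 → up 137.6502 (V=0.0000), down 104.1677 (V=32.1623). Price 6.8068; hedge Δ=-0.9606, bond B=125.9264.
  t=2,j=2: stock 163.8693 → up 181.8949 (V=0.0000), down 137.6502 (V=0.0000). Price 0.0000; hedge Δ=0.0000, bond B=0.0000.
  t=1,j=0: stock 111.7200 → up 124.0092 (V=6.8068), down 93.8448 (V=35.9933). Price 12.6597; hedge Δ=-0.9676, bond B=120.7577.
  t=1,j=1: stock 147.6300 → up 163.8693 (V=0.0000), down 124.0092 (V=6.8068). Price 1.4406; hedge Δ=-0.1708, bond B=26.6511.
  t=0,j=0: stock 133.0000 → up 147.6300 (V=1.4406), down 111.7200 (V=12.6597). Price 3.7464; hedge Δ=-0.3124, bond B=45.2987.
Check: Δ(0,0)·S0 + B(0,0) = 3.7464 = V0.

(0,0): Delta=-0.3124 Bond=45.2987
(1,0): Delta=-0.9676 Bond=120.7577
(1,1): Delta=-0.1708 Bond=26.6511
(2,0): Delta=-1.0000 Bond=129.8381
(2,1): Delta=-0.9606 Bond=125.9264
(2,2): Delta=0.0000 Bond=0.0000
V0=3.7464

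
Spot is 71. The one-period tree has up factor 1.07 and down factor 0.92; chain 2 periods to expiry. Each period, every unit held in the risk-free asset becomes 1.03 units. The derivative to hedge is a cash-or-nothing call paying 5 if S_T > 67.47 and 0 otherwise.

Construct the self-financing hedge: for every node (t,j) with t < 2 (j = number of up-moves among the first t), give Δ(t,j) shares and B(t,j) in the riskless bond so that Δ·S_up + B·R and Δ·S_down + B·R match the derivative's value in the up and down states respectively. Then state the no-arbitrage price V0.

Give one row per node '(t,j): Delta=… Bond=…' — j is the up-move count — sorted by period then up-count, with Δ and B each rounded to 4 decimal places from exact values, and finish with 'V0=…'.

(0,0): Delta=0.1215 Bond=-4.2522
(1,0): Delta=0.5103 Bond=-29.7735
(1,1): Delta=0.0000 Bond=4.8544
V0=4.3778

The replicating-portfolio and risk-neutral prices coincide; use p* = (1.03−0.92)/(1.07−0.92) = 0.7333 for the latter.
Terminal payoffs: V(2,0)=0.0000, V(2,1)=5.0000, V(2,2)=5.0000
  t=1,j=0: stock 65.3200 → up 69.8924 (V=5.0000), down 60.0944 (V=0.0000). Price 3.5599; hedge Δ=0.5103, bond B=-29.7735.
  t=1,j=1: stock 75.9700 → up 81.2879 (V=5.0000), down 69.8924 (V=5.0000). Price 4.8544; hedge Δ=0.0000, bond B=4.8544.
  t=0,j=0: stock 71.0000 → up 75.9700 (V=4.8544), down 65.3200 (V=3.5599). Price 4.3778; hedge Δ=0.1215, bond B=-4.2522.
Self-financing check: at every node Δ·S+B equals the discounted successor values.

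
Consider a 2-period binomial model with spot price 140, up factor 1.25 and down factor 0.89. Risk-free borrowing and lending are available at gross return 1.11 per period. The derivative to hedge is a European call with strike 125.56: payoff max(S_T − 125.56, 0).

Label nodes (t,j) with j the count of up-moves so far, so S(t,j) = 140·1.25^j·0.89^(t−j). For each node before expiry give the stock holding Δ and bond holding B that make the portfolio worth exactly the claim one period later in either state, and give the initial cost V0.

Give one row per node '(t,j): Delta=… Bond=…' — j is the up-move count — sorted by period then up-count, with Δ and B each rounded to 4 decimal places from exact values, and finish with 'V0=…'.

(0,0): Delta=0.8981 Bond=-85.8342
(1,0): Delta=0.6730 Bond=-67.2400
(1,1): Delta=1.0000 Bond=-113.1171
V0=39.8929

Risk-neutral probability p* = (R−d)/(u−d) = (1.11−0.89)/(1.25−0.89) = 0.6111.
Payoff layer (t=2): V(2,0)=0.0000, V(2,1)=30.1900, V(2,2)=93.1900
(1,0): S=124.6000. Δ = (V_up−V_dn)/(S_up−S_dn) = (30.1900−0.0000)/(155.7500−110.8940) = 0.6730. V = [p*·30.1900 + (1−p*)·0.0000]/1.11 = 16.6211. B = V − Δ·S = -67.2400.
(1,1): S=175.0000. Δ = (V_up−V_dn)/(S_up−S_dn) = (93.1900−30.1900)/(218.7500−155.7500) = 1.0000. V = [p*·93.1900 + (1−p*)·30.1900]/1.11 = 61.8829. B = V − Δ·S = -113.1171.
(0,0): S=140.0000. Δ = (V_up−V_dn)/(S_up−S_dn) = (61.8829−16.6211)/(175.0000−124.6000) = 0.8981. V = [p*·61.8829 + (1−p*)·16.6211]/1.11 = 39.8929. B = V − Δ·S = -85.8342.
The time-0 hedge costs 39.8929, which is the no-arbitrage price.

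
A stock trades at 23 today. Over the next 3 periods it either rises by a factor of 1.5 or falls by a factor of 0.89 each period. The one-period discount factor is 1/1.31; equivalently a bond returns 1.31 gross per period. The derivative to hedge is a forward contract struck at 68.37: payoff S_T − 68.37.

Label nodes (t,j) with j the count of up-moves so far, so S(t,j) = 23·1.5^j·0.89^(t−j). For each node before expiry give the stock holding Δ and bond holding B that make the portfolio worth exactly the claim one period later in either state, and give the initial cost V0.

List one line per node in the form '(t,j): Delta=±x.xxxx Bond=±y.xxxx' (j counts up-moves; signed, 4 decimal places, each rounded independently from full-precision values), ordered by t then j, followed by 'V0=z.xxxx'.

Under the risk-neutral measure, an up-move has probability p* = (R−d)/(u−d) = 0.6885 and values discount at R = 1.31.
Terminal payoffs: V(3,0)=-52.1557, V(3,1)=-41.0426, V(3,2)=-22.3125, V(3,3)=9.2550
  t=2,j=0: stock 18.2183 → up 27.3274 (V=-41.0426), down 16.2143 (V=-52.1557). Price -33.9725; hedge Δ=1.0000, bond B=-52.1908.
  t=2,j=1: stock 30.7050 → up 46.0575 (V=-22.3125), down 27.3275 (V=-41.0426). Price -21.4858; hedge Δ=1.0000, bond B=-52.1908.
  t=2,j=2: stock 51.7500 → up 77.6250 (V=9.2550), down 46.0575 (V=-22.3125). Price -0.4408; hedge Δ=1.0000, bond B=-52.1908.
  t=1,j=0: stock 20.4700 → up 30.7050 (V=-21.4858), down 18.2183 (V=-33.9725). Price -19.3703; hedge Δ=1.0000, bond B=-39.8403.
  t=1,j=1: stock 34.5000 → up 51.7500 (V=-0.4408), down 30.7050 (V=-21.4858). Price -5.3403; hedge Δ=1.0000, bond B=-39.8403.
  t=0,j=0: stock 23.0000 → up 34.5000 (V=-5.3403), down 20.4700 (V=-19.3703). Price -7.4125; hedge Δ=1.0000, bond B=-30.4125.
The time-0 hedge costs -7.4125, which is the no-arbitrage price.

(0,0): Delta=1.0000 Bond=-30.4125
(1,0): Delta=1.0000 Bond=-39.8403
(1,1): Delta=1.0000 Bond=-39.8403
(2,0): Delta=1.0000 Bond=-52.1908
(2,1): Delta=1.0000 Bond=-52.1908
(2,2): Delta=1.0000 Bond=-52.1908
V0=-7.4125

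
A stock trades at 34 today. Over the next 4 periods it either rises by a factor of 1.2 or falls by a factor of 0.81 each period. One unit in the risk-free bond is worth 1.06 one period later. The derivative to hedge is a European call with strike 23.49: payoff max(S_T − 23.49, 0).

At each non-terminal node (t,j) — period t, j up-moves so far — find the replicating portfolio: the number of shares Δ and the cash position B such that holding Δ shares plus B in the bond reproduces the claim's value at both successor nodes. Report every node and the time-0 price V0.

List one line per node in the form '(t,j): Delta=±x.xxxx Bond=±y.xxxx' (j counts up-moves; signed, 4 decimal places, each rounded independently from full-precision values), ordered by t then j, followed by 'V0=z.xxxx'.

(0,0): Delta=0.9510 Bond=-16.6541
(1,0): Delta=0.8558 Bond=-15.0324
(1,1): Delta=0.9870 Bond=-19.1210
(2,0): Delta=0.6001 Bond=-10.2289
(2,1): Delta=0.9525 Bond=-19.1295
(2,2): Delta=1.0000 Bond=-20.9060
(3,0): Delta=0.0000 Bond=0.0000
(3,1): Delta=0.8269 Bond=-16.9145
(3,2): Delta=1.0000 Bond=-22.1604
(3,3): Delta=1.0000 Bond=-22.1604
V0=15.6800

Since d<R<u, set p* = (R−d)/(u−d) = 0.6410; price each node as the discounted p*-expectation of its children.
Terminal values V(4,·): V(4,0)=0.0000, V(4,1)=0.0000, V(4,2)=8.6327, V(4,3)=24.0991, V(4,4)=47.0124
Node (3,0) S=18.0690: V=(p*·0.0000+(1−p*)·0.0000)/1.06=0.0000; Δ=(0.0000−0.0000)/(21.6828−14.6359)=0.0000; B=V−Δ·S=0.0000
Node (3,1) S=26.7689: V=(p*·8.6327+(1−p*)·0.0000)/1.06=5.2205; Δ=(8.6327−0.0000)/(32.1227−21.6828)=0.8269; B=V−Δ·S=-16.9145
Node (3,2) S=39.6576: V=(p*·24.0991+(1−p*)·8.6327)/1.06=17.4972; Δ=(24.0991−8.6327)/(47.5891−32.1227)=1.0000; B=V−Δ·S=-22.1604
Node (3,3) S=58.7520: V=(p*·47.0124+(1−p*)·24.0991)/1.06=36.5916; Δ=(47.0124−24.0991)/(70.5024−47.5891)=1.0000; B=V−Δ·S=-22.1604
Node (2,0) S=22.3074: V=(p*·5.2205+(1−p*)·0.0000)/1.06=3.1571; Δ=(5.2205−0.0000)/(26.7689−18.0690)=0.6001; B=V−Δ·S=-10.2289
Node (2,1) S=33.0480: V=(p*·17.4972+(1−p*)·5.2205)/1.06=12.3492; Δ=(17.4972−5.2205)/(39.6576−26.7689)=0.9525; B=V−Δ·S=-19.1295
Node (2,2) S=48.9600: V=(p*·36.5916+(1−p*)·17.4972)/1.06=28.0540; Δ=(36.5916−17.4972)/(58.7520−39.6576)=1.0000; B=V−Δ·S=-20.9060
Node (1,0) S=27.5400: V=(p*·12.3492+(1−p*)·3.1571)/1.06=8.5373; Δ=(12.3492−3.1571)/(33.0480−22.3074)=0.8558; B=V−Δ·S=-15.0324
Node (1,1) S=40.8000: V=(p*·28.0540+(1−p*)·12.3492)/1.06=21.1475; Δ=(28.0540−12.3492)/(48.9600−33.0480)=0.9870; B=V−Δ·S=-19.1210
Node (0,0) S=34.0000: V=(p*·21.1475+(1−p*)·8.5373)/1.06=15.6800; Δ=(21.1475−8.5373)/(40.8000−27.5400)=0.9510; B=V−Δ·S=-16.6541
Self-financing check: at every node Δ·S+B equals the discounted successor values.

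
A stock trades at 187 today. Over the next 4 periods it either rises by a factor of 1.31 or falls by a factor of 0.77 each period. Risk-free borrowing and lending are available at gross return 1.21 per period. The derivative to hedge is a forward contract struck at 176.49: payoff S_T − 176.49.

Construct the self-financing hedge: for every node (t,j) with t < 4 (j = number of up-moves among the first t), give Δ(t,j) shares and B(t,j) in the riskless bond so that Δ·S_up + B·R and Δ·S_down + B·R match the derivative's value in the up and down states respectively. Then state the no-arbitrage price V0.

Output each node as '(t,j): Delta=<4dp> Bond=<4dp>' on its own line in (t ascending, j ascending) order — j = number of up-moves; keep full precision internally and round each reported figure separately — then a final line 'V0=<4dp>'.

No-arbitrage ⇒ martingale measure with p* = (R−d)/(u−d) = 0.8148.
At expiry t=4: V(4,0)=-110.7538, V(4,1)=-64.6531, V(4,2)=13.7780, V(4,3)=147.2126, V(4,4)=374.2249
Node (3,0) S=85.3717: V=(p*·-64.6531+(1−p*)·-110.7538)/1.21=-60.4878; Δ=(-64.6531−-110.7538)/(111.8369−65.7362)=1.0000; B=V−Δ·S=-145.8595
Node (3,1) S=145.2427: V=(p*·13.7780+(1−p*)·-64.6531)/1.21=-0.6168; Δ=(13.7780−-64.6531)/(190.2680−111.8369)=1.0000; B=V−Δ·S=-145.8595
Node (3,2) S=247.1012: V=(p*·147.2126+(1−p*)·13.7780)/1.21=101.2417; Δ=(147.2126−13.7780)/(323.7026−190.2680)=1.0000; B=V−Δ·S=-145.8595
Node (3,3) S=420.3930: V=(p*·374.2249+(1−p*)·147.2126)/1.21=274.5335; Δ=(374.2249−147.2126)/(550.7149−323.7026)=1.0000; B=V−Δ·S=-145.8595
Node (2,0) S=110.8723: V=(p*·-0.6168+(1−p*)·-60.4878)/1.21=-9.6727; Δ=(-0.6168−-60.4878)/(145.2427−85.3717)=1.0000; B=V−Δ·S=-120.5450
Node (2,1) S=188.6269: V=(p*·101.2417+(1−p*)·-0.6168)/1.21=68.0819; Δ=(101.2417−-0.6168)/(247.1012−145.2427)=1.0000; B=V−Δ·S=-120.5450
Node (2,2) S=320.9107: V=(p*·274.5335+(1−p*)·101.2417)/1.21=200.3657; Δ=(274.5335−101.2417)/(420.3930−247.1012)=1.0000; B=V−Δ·S=-120.5450
Node (1,0) S=143.9900: V=(p*·68.0819+(1−p*)·-9.6727)/1.21=44.3660; Δ=(68.0819−-9.6727)/(188.6269−110.8723)=1.0000; B=V−Δ·S=-99.6240
Node (1,1) S=244.9700: V=(p*·200.3657+(1−p*)·68.0819)/1.21=145.3460; Δ=(200.3657−68.0819)/(320.9107−188.6269)=1.0000; B=V−Δ·S=-99.6240
Node (0,0) S=187.0000: V=(p*·145.3460+(1−p*)·44.3660)/1.21=104.6661; Δ=(145.3460−44.3660)/(244.9700−143.9900)=1.0000; B=V−Δ·S=-82.3339
Self-financing check: at every node Δ·S+B equals the discounted successor values.

(0,0): Delta=1.0000 Bond=-82.3339
(1,0): Delta=1.0000 Bond=-99.6240
(1,1): Delta=1.0000 Bond=-99.6240
(2,0): Delta=1.0000 Bond=-120.5450
(2,1): Delta=1.0000 Bond=-120.5450
(2,2): Delta=1.0000 Bond=-120.5450
(3,0): Delta=1.0000 Bond=-145.8595
(3,1): Delta=1.0000 Bond=-145.8595
(3,2): Delta=1.0000 Bond=-145.8595
(3,3): Delta=1.0000 Bond=-145.8595
V0=104.6661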